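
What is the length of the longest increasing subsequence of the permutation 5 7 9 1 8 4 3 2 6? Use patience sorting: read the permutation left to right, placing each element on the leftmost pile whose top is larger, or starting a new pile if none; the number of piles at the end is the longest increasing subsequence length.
3

5: new pile. tops = [5]
7: new pile. tops = [5, 7]
9: new pile. tops = [5, 7, 9]
1: onto pile 1 (replacing 5). tops = [1, 7, 9]
8: onto pile 3 (replacing 9). tops = [1, 7, 8]
4: onto pile 2 (replacing 7). tops = [1, 4, 8]
3: onto pile 2 (replacing 4). tops = [1, 3, 8]
2: onto pile 2 (replacing 3). tops = [1, 2, 8]
6: onto pile 3 (replacing 8). tops = [1, 2, 6]

3 piles, so the longest increasing subsequence has length 3.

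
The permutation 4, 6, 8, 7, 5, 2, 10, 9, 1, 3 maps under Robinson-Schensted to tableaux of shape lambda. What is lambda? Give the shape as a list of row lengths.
Row-insert each entry into an empty tableau.

After inserting 4: P = [[4]].
After inserting 6: P = [[4, 6]].
After inserting 8: P = [[4, 6, 8]].
After inserting 7: P = [[4, 6, 7], [8]].
After inserting 5: P = [[4, 5, 7], [6], [8]].
After inserting 2: P = [[2, 5, 7], [4], [6], [8]].
After inserting 10: P = [[2, 5, 7, 10], [4], [6], [8]].
After inserting 9: P = [[2, 5, 7, 9], [4, 10], [6], [8]].
After inserting 1: P = [[1, 5, 7, 9], [2, 10], [4], [6], [8]].
After inserting 3: P = [[1, 3, 7, 9], [2, 5], [4, 10], [6], [8]].

The final insertion tableau P = [[1, 3, 7, 9], [2, 5], [4, 10], [6], [8]] has shape [4, 2, 2, 1, 1].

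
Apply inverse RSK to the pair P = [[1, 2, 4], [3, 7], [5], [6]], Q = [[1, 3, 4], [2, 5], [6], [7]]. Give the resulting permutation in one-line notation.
Reverse RSK: for i = n, n-1, ..., 1, locate i in Q, remove the corresponding corner cell from P, and reverse-bump its entry up through P; the value ejected from row 1 is w(i).

So w = 6 1 3 7 5 4 2.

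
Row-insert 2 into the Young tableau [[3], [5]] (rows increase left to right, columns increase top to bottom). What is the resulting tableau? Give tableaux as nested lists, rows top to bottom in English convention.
In row 1, 2 replaces 3 (the leftmost entry greater than 2); 3 is bumped to row 2. In row 2, 3 replaces 5 (the leftmost entry greater than 3); 5 is bumped to row 3. 5 starts a new row 3. The new tableau is [[2], [3], [5]].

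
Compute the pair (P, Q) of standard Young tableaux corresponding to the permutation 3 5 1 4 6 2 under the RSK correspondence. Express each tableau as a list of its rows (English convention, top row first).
P = [[1, 2, 6], [3, 4], [5]], Q = [[1, 2, 5], [3, 4], [6]]

Insert each entry of the permutation into P by Schensted row insertion, recording in Q the position of each new cell.

Insert 3: appended to row 1. P = [[3]], Q = [[1]].
Insert 5: appended to row 1. P = [[3, 5]], Q = [[1, 2]].
Insert 1: 1 bumps 3 from row 1; 3 starts row 2. P = [[1, 5], [3]], Q = [[1, 2], [3]].
Insert 4: 4 bumps 5 from row 1; 5 appends to row 2. P = [[1, 4], [3, 5]], Q = [[1, 2], [3, 4]].
Insert 6: appended to row 1. P = [[1, 4, 6], [3, 5]], Q = [[1, 2, 5], [3, 4]].
Insert 2: 2 bumps 4 from row 1; 4 bumps 5 from row 2; 5 starts row 3. P = [[1, 2, 6], [3, 4], [5]], Q = [[1, 2, 5], [3, 4], [6]].

So P = [[1, 2, 6], [3, 4], [5]], Q = [[1, 2, 5], [3, 4], [6]].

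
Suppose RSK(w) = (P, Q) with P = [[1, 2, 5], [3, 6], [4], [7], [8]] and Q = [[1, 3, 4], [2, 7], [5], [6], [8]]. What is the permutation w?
8 1 4 7 6 3 5 2

Reverse the RSK construction: for i from n down to 1, find the cell of Q containing i, remove the entry at that cell from P, and reverse-bump it up through P; the value ejected from row 1 is w(i).

Step i=8: Q has 8 at row 5, column 1; remove 8 from row 5 of P and reverse-bump: 8 enters row 4 and ejects 7; 7 enters row 3 and ejects 4; 4 enters row 2 and ejects 3; 3 enters row 1 and ejects 2. So w(8) = 2. P is now [[1, 3, 5], [4, 6], [7], [8]].
Step i=7: Q has 7 at row 2, column 2; remove 6 from row 2 of P and reverse-bump: 6 enters row 1 and ejects 5. So w(7) = 5. P is now [[1, 3, 6], [4], [7], [8]].
Step i=6: Q has 6 at row 4, column 1; remove 8 from row 4 of P and reverse-bump: 8 enters row 3 and ejects 7; 7 enters row 2 and ejects 4; 4 enters row 1 and ejects 3. So w(6) = 3. P is now [[1, 4, 6], [7], [8]].
Step i=5: Q has 5 at row 3, column 1; remove 8 from row 3 of P and reverse-bump: 8 enters row 2 and ejects 7; 7 enters row 1 and ejects 6. So w(5) = 6. P is now [[1, 4, 7], [8]].
Step i=4: Q has 4 at row 1, column 3; remove that cell from P, ejecting 7. So w(4) = 7. P is now [[1, 4], [8]].
Step i=3: Q has 3 at row 1, column 2; remove that cell from P, ejecting 4. So w(3) = 4. P is now [[1], [8]].
Step i=2: Q has 2 at row 2, column 1; remove 8 from row 2 of P and reverse-bump: 8 enters row 1 and ejects 1. So w(2) = 1. P is now [[8]].
Step i=1: Q has 1 at row 1, column 1; remove that cell from P, ejecting 8. So w(1) = 8. P is now [].

So w = 8 1 4 7 6 3 5 2.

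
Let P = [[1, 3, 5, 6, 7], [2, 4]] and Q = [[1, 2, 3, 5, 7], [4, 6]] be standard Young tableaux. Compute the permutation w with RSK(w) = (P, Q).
Reverse the RSK construction: for i from n down to 1, find the cell of Q containing i, remove the entry at that cell from P, and reverse-bump it up through P; the value ejected from row 1 is w(i).

Step i=7: Q has 7 at row 1, column 5; remove that cell from P, ejecting 7. So w(7) = 7. P is now [[1, 3, 5, 6], [2, 4]].
Step i=6: Q has 6 at row 2, column 2; remove 4 from row 2 of P and reverse-bump: 4 enters row 1 and ejects 3. So w(6) = 3. P is now [[1, 4, 5, 6], [2]].
Step i=5: Q has 5 at row 1, column 4; remove that cell from P, ejecting 6. So w(5) = 6. P is now [[1, 4, 5], [2]].
Step i=4: Q has 4 at row 2, column 1; remove 2 from row 2 of P and reverse-bump: 2 enters row 1 and ejects 1. So w(4) = 1. P is now [[2, 4, 5]].
Step i=3: Q has 3 at row 1, column 3; remove that cell from P, ejecting 5. So w(3) = 5. P is now [[2, 4]].
Step i=2: Q has 2 at row 1, column 2; remove that cell from P, ejecting 4. So w(2) = 4. P is now [[2]].
Step i=1: Q has 1 at row 1, column 1; remove that cell from P, ejecting 2. So w(1) = 2. P is now [].

So w = 2 4 5 1 6 3 7.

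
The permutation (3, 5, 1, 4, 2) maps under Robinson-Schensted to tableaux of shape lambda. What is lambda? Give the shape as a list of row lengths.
Row-insert each entry into an empty tableau.

After inserting 3: P = [[3]].
After inserting 5: P = [[3, 5]].
After inserting 1: P = [[1, 5], [3]].
After inserting 4: P = [[1, 4], [3, 5]].
After inserting 2: P = [[1, 2], [3, 4], [5]].

The final insertion tableau P = [[1, 2], [3, 4], [5]] has shape [2, 2, 1].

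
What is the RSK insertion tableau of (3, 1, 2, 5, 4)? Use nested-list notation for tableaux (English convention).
P = [[1, 2, 4], [3, 5]]

Insert 3: appended to row 1. P = [[3]].
Insert 1: 1 bumps 3 from row 1; 3 starts row 2. P = [[1], [3]].
Insert 2: appended to row 1. P = [[1, 2], [3]].
Insert 5: appended to row 1. P = [[1, 2, 5], [3]].
Insert 4: 4 bumps 5 from row 1; 5 appends to row 2. P = [[1, 2, 4], [3, 5]].

So P = [[1, 2, 4], [3, 5]].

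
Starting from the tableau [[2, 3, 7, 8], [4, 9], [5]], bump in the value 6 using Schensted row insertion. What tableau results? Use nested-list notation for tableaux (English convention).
[[2, 3, 6, 8], [4, 7], [5, 9]]

In row 1, 6 replaces 7 (the leftmost entry greater than 6); 7 is bumped to row 2. In row 2, 7 replaces 9 (the leftmost entry greater than 7); 9 is bumped to row 3. 9 is appended to row 3. The new tableau is [[2, 3, 6, 8], [4, 7], [5, 9]].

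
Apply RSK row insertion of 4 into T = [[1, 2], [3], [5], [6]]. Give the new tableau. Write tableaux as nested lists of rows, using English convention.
4 is larger than every entry of row 1, so it is appended to row 1. The new tableau is [[1, 2, 4], [3], [5], [6]].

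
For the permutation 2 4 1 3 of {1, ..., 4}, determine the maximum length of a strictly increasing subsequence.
2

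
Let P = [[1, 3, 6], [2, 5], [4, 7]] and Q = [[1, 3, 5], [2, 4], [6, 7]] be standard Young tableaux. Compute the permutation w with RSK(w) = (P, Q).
Reverse the RSK construction: for i from n down to 1, find the cell of Q containing i, remove the entry at that cell from P, and reverse-bump it up through P; the value ejected from row 1 is w(i).

Step i=7: Q has 7 at row 3, column 2; remove 7 from row 3 of P and reverse-bump: 7 enters row 2 and ejects 5; 5 enters row 1 and ejects 3. So w(7) = 3. P is now [[1, 5, 6], [2, 7], [4]].
Step i=6: Q has 6 at row 3, column 1; remove 4 from row 3 of P and reverse-bump: 4 enters row 2 and ejects 2; 2 enters row 1 and ejects 1. So w(6) = 1. P is now [[2, 5, 6], [4, 7]].
Step i=5: Q has 5 at row 1, column 3; remove that cell from P, ejecting 6. So w(5) = 6. P is now [[2, 5], [4, 7]].
Step i=4: Q has 4 at row 2, column 2; remove 7 from row 2 of P and reverse-bump: 7 enters row 1 and ejects 5. So w(4) = 5. P is now [[2, 7], [4]].
Step i=3: Q has 3 at row 1, column 2; remove that cell from P, ejecting 7. So w(3) = 7. P is now [[2], [4]].
Step i=2: Q has 2 at row 2, column 1; remove 4 from row 2 of P and reverse-bump: 4 enters row 1 and ejects 2. So w(2) = 2. P is now [[4]].
Step i=1: Q has 1 at row 1, column 1; remove that cell from P, ejecting 4. So w(1) = 4. P is now [].

So w = 4 2 7 5 6 1 3.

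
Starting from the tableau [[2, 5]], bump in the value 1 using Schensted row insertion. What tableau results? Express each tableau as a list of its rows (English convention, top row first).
[[1, 5], [2]]

In row 1, 1 replaces 2 (the leftmost entry greater than 1); 2 is bumped to row 2. 2 starts a new row 2. The new tableau is [[1, 5], [2]].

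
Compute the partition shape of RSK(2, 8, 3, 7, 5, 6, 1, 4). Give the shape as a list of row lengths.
Row-insert each entry into an empty tableau.

After inserting 2: P = [[2]].
After inserting 8: P = [[2, 8]].
After inserting 3: P = [[2, 3], [8]].
After inserting 7: P = [[2, 3, 7], [8]].
After inserting 5: P = [[2, 3, 5], [7], [8]].
After inserting 6: P = [[2, 3, 5, 6], [7], [8]].
After inserting 1: P = [[1, 3, 5, 6], [2], [7], [8]].
After inserting 4: P = [[1, 3, 4, 6], [2, 5], [7], [8]].

The final insertion tableau P = [[1, 3, 4, 6], [2, 5], [7], [8]] has shape [4, 2, 1, 1].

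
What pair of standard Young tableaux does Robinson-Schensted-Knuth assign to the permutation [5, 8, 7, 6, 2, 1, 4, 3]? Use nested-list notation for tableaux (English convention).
Insert each entry of the permutation into P by Schensted row insertion, recording in Q the position of each new cell.

After inserting 5: P = [[5]].
After inserting 8: P = [[5, 8]].
After inserting 7: P = [[5, 7], [8]].
After inserting 6: P = [[5, 6], [7], [8]].
After inserting 2: P = [[2, 6], [5], [7], [8]].
After inserting 1: P = [[1, 6], [2], [5], [7], [8]].
After inserting 4: P = [[1, 4], [2, 6], [5], [7], [8]].
After inserting 3: P = [[1, 3], [2, 4], [5, 6], [7], [8]].

So P = [[1, 3], [2, 4], [5, 6], [7], [8]], Q = [[1, 2], [3, 7], [4, 8], [5], [6]].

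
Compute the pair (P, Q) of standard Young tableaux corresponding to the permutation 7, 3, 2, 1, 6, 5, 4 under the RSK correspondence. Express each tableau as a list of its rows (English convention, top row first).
Insert each entry of the permutation into P by Schensted row insertion, recording in Q the position of each new cell.

Insert 7: appended to row 1. P = [[7]], Q = [[1]].
Insert 3: 3 bumps 7 from row 1; 7 starts row 2. P = [[3], [7]], Q = [[1], [2]].
Insert 2: 2 bumps 3 from row 1; 3 bumps 7 from row 2; 7 starts row 3. P = [[2], [3], [7]], Q = [[1], [2], [3]].
Insert 1: 1 bumps 2 from row 1; 2 bumps 3 from row 2; 3 bumps 7 from row 3; 7 starts row 4. P = [[1], [2], [3], [7]], Q = [[1], [2], [3], [4]].
Insert 6: appended to row 1. P = [[1, 6], [2], [3], [7]], Q = [[1, 5], [2], [3], [4]].
Insert 5: 5 bumps 6 from row 1; 6 appends to row 2. P = [[1, 5], [2, 6], [3], [7]], Q = [[1, 5], [2, 6], [3], [4]].
Insert 4: 4 bumps 5 from row 1; 5 bumps 6 from row 2; 6 appends to row 3. P = [[1, 4], [2, 5], [3, 6], [7]], Q = [[1, 5], [2, 6], [3, 7], [4]].

So P = [[1, 4], [2, 5], [3, 6], [7]], Q = [[1, 5], [2, 6], [3, 7], [4]].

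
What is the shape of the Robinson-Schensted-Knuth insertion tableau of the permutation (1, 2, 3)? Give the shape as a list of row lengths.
Row-insert each entry into an empty tableau.

After inserting 1: P = [[1]].
After inserting 2: P = [[1, 2]].
After inserting 3: P = [[1, 2, 3]].

The final insertion tableau P = [[1, 2, 3]] has shape [3].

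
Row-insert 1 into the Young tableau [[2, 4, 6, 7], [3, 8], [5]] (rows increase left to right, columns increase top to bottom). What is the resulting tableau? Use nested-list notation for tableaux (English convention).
[[1, 4, 6, 7], [2, 8], [3], [5]]

In row 1, 1 replaces 2 (the leftmost entry greater than 1); 2 is bumped to row 2. In row 2, 2 replaces 3 (the leftmost entry greater than 2); 3 is bumped to row 3. In row 3, 3 replaces 5 (the leftmost entry greater than 3); 5 is bumped to row 4. 5 starts a new row 4. The new tableau is [[1, 4, 6, 7], [2, 8], [3], [5]].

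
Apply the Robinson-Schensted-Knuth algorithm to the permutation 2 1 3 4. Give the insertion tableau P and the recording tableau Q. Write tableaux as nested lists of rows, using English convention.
Insert each entry of the permutation into P by Schensted row insertion, recording in Q the position of each new cell.

Insert 2: appended to row 1. P = [[2]].
Insert 1: 1 bumps 2 from row 1; 2 starts row 2. P = [[1], [2]].
Insert 3: appended to row 1. P = [[1, 3], [2]].
Insert 4: appended to row 1. P = [[1, 3, 4], [2]].

So P = [[1, 3, 4], [2]], Q = [[1, 3, 4], [2]].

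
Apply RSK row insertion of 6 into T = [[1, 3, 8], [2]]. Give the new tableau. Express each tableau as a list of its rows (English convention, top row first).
In row 1, 6 replaces 8 (the leftmost entry greater than 6); 8 is bumped to row 2. 8 is appended to row 2. The new tableau is [[1, 3, 6], [2, 8]].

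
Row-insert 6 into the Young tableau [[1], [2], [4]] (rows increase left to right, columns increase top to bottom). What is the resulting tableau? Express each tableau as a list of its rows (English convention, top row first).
6 is larger than every entry of row 1, so it is appended to row 1. The new tableau is [[1, 6], [2], [4]].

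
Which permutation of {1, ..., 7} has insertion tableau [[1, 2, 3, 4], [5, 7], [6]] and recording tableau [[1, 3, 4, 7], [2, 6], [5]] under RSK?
Reverse the RSK construction: for i from n down to 1, find the cell of Q containing i, remove the entry at that cell from P, and reverse-bump it up through P; the value ejected from row 1 is w(i).

Step i=7: Q has 7 at row 1, column 4; remove that cell from P, ejecting 4. So w(7) = 4. P is now [[1, 2, 3], [5, 7], [6]].
Step i=6: Q has 6 at row 2, column 2; remove 7 from row 2 of P and reverse-bump: 7 enters row 1 and ejects 3. So w(6) = 3. P is now [[1, 2, 7], [5], [6]].
Step i=5: Q has 5 at row 3, column 1; remove 6 from row 3 of P and reverse-bump: 6 enters row 2 and ejects 5; 5 enters row 1 and ejects 2. So w(5) = 2. P is now [[1, 5, 7], [6]].
Step i=4: Q has 4 at row 1, column 3; remove that cell from P, ejecting 7. So w(4) = 7. P is now [[1, 5], [6]].
Step i=3: Q has 3 at row 1, column 2; remove that cell from P, ejecting 5. So w(3) = 5. P is now [[1], [6]].
Step i=2: Q has 2 at row 2, column 1; remove 6 from row 2 of P and reverse-bump: 6 enters row 1 and ejects 1. So w(2) = 1. P is now [[6]].
Step i=1: Q has 1 at row 1, column 1; remove that cell from P, ejecting 6. So w(1) = 6. P is now [].

So w = 6 1 5 7 2 3 4.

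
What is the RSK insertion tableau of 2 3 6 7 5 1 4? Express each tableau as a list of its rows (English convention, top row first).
P = [[1, 3, 4, 7], [2, 5], [6]]

Insert 2: appended to row 1. P = [[2]].
Insert 3: appended to row 1. P = [[2, 3]].
Insert 6: appended to row 1. P = [[2, 3, 6]].
Insert 7: appended to row 1. P = [[2, 3, 6, 7]].
Insert 5: 5 bumps 6 from row 1; 6 starts row 2. P = [[2, 3, 5, 7], [6]].
Insert 1: 1 bumps 2 from row 1; 2 bumps 6 from row 2; 6 starts row 3. P = [[1, 3, 5, 7], [2], [6]].
Insert 4: 4 bumps 5 from row 1; 5 appends to row 2. P = [[1, 3, 4, 7], [2, 5], [6]].

So P = [[1, 3, 4, 7], [2, 5], [6]].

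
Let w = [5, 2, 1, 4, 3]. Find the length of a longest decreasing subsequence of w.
3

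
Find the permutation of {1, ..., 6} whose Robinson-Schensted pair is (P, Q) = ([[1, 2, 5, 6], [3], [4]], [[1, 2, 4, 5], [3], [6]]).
1 4 3 5 6 2

Reverse RSK: for i = n, n-1, ..., 1, locate i in Q, remove the corresponding corner cell from P, and reverse-bump its entry up through P; the value ejected from row 1 is w(i).

So w = 1 4 3 5 6 2.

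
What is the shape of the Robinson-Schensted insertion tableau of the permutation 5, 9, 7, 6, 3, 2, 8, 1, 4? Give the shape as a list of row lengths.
Row-insert each entry into an empty tableau.

After inserting 5: P = [[5]].
After inserting 9: P = [[5, 9]].
After inserting 7: P = [[5, 7], [9]].
After inserting 6: P = [[5, 6], [7], [9]].
After inserting 3: P = [[3, 6], [5], [7], [9]].
After inserting 2: P = [[2, 6], [3], [5], [7], [9]].
After inserting 8: P = [[2, 6, 8], [3], [5], [7], [9]].
After inserting 1: P = [[1, 6, 8], [2], [3], [5], [7], [9]].
After inserting 4: P = [[1, 4, 8], [2, 6], [3], [5], [7], [9]].

The final insertion tableau P = [[1, 4, 8], [2, 6], [3], [5], [7], [9]] has shape [3, 2, 1, 1, 1, 1].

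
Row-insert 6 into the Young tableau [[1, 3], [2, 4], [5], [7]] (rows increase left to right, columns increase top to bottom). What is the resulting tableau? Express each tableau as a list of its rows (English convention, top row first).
6 is larger than every entry of row 1, so it is appended to row 1. The new tableau is [[1, 3, 6], [2, 4], [5], [7]].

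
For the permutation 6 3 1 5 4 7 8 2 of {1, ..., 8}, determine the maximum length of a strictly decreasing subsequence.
4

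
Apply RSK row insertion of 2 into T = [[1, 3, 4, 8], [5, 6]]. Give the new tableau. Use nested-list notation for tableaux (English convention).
In row 1, 2 replaces 3 (the leftmost entry greater than 2); 3 is bumped to row 2. In row 2, 3 replaces 5 (the leftmost entry greater than 3); 5 is bumped to row 3. 5 starts a new row 3. The new tableau is [[1, 2, 4, 8], [3, 6], [5]].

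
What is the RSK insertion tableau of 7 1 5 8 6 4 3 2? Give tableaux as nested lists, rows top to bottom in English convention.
P = [[1, 2, 6], [3, 8], [4], [5], [7]]

Insert 7: appended to row 1. P = [[7]].
Insert 1: 1 bumps 7 from row 1; 7 starts row 2. P = [[1], [7]].
Insert 5: appended to row 1. P = [[1, 5], [7]].
Insert 8: appended to row 1. P = [[1, 5, 8], [7]].
Insert 6: 6 bumps 8 from row 1; 8 appends to row 2. P = [[1, 5, 6], [7, 8]].
Insert 4: 4 bumps 5 from row 1; 5 bumps 7 from row 2; 7 starts row 3. P = [[1, 4, 6], [5, 8], [7]].
Insert 3: 3 bumps 4 from row 1; 4 bumps 5 from row 2; 5 bumps 7 from row 3; 7 starts row 4. P = [[1, 3, 6], [4, 8], [5], [7]].
Insert 2: 2 bumps 3 from row 1; 3 bumps 4 from row 2; 4 bumps 5 from row 3; 5 bumps 7 from row 4; 7 starts row 5. P = [[1, 2, 6], [3, 8], [4], [5], [7]].

So P = [[1, 2, 6], [3, 8], [4], [5], [7]].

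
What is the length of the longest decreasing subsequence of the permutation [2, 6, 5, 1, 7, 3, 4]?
3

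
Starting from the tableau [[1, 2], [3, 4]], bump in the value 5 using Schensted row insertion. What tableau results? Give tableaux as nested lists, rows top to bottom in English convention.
[[1, 2, 5], [3, 4]]

5 is larger than every entry of row 1, so it is appended to row 1. The new tableau is [[1, 2, 5], [3, 4]].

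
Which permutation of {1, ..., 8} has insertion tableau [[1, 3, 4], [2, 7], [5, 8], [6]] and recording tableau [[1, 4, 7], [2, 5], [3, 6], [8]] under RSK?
6 5 2 8 7 3 4 1

Reverse the RSK construction: for i from n down to 1, find the cell of Q containing i, remove the entry at that cell from P, and reverse-bump it up through P; the value ejected from row 1 is w(i).

Step i=8: Q has 8 at row 4, column 1; remove 6 from row 4 of P and reverse-bump: 6 enters row 3 and ejects 5; 5 enters row 2 and ejects 2; 2 enters row 1 and ejects 1. So w(8) = 1. P is now [[2, 3, 4], [5, 7], [6, 8]].
Step i=7: Q has 7 at row 1, column 3; remove that cell from P, ejecting 4. So w(7) = 4. P is now [[2, 3], [5, 7], [6, 8]].
Step i=6: Q has 6 at row 3, column 2; remove 8 from row 3 of P and reverse-bump: 8 enters row 2 and ejects 7; 7 enters row 1 and ejects 3. So w(6) = 3. P is now [[2, 7], [5, 8], [6]].
Step i=5: Q has 5 at row 2, column 2; remove 8 from row 2 of P and reverse-bump: 8 enters row 1 and ejects 7. So w(5) = 7. P is now [[2, 8], [5], [6]].
Step i=4: Q has 4 at row 1, column 2; remove that cell from P, ejecting 8. So w(4) = 8. P is now [[2], [5], [6]].
Step i=3: Q has 3 at row 3, column 1; remove 6 from row 3 of P and reverse-bump: 6 enters row 2 and ejects 5; 5 enters row 1 and ejects 2. So w(3) = 2. P is now [[5], [6]].
Step i=2: Q has 2 at row 2, column 1; remove 6 from row 2 of P and reverse-bump: 6 enters row 1 and ejects 5. So w(2) = 5. P is now [[6]].
Step i=1: Q has 1 at row 1, column 1; remove that cell from P, ejecting 6. So w(1) = 6. P is now [].

So w = 6 5 2 8 7 3 4 1.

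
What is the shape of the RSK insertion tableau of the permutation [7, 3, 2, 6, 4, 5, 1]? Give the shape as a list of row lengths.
[3, 2, 1, 1]

Row-insert each entry into an empty tableau.

After inserting 7: P = [[7]].
After inserting 3: P = [[3], [7]].
After inserting 2: P = [[2], [3], [7]].
After inserting 6: P = [[2, 6], [3], [7]].
After inserting 4: P = [[2, 4], [3, 6], [7]].
After inserting 5: P = [[2, 4, 5], [3, 6], [7]].
After inserting 1: P = [[1, 4, 5], [2, 6], [3], [7]].

The final insertion tableau P = [[1, 4, 5], [2, 6], [3], [7]] has shape [3, 2, 1, 1].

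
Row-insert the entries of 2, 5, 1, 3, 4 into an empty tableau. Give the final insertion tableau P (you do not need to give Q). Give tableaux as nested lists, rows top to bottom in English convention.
P = [[1, 3, 4], [2, 5]]

Insert 2: appended to row 1. P = [[2]].
Insert 5: appended to row 1. P = [[2, 5]].
Insert 1: 1 bumps 2 from row 1; 2 starts row 2. P = [[1, 5], [2]].
Insert 3: 3 bumps 5 from row 1; 5 appends to row 2. P = [[1, 3], [2, 5]].
Insert 4: appended to row 1. P = [[1, 3, 4], [2, 5]].

So P = [[1, 3, 4], [2, 5]].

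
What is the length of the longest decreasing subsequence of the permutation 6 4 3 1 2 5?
4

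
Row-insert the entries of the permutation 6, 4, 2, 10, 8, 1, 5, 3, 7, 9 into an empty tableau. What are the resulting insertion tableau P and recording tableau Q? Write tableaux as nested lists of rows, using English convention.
P = [[1, 3, 7, 9], [2, 5], [4, 8], [6, 10]], Q = [[1, 4, 9, 10], [2, 5], [3, 7], [6, 8]]

Insert each entry of the permutation into P by Schensted row insertion, recording in Q the position of each new cell.

Insert 6: appended to row 1. P = [[6]], Q = [[1]].
Insert 4: 4 bumps 6 from row 1; 6 starts row 2. P = [[4], [6]], Q = [[1], [2]].
Insert 2: 2 bumps 4 from row 1; 4 bumps 6 from row 2; 6 starts row 3. P = [[2], [4], [6]], Q = [[1], [2], [3]].
Insert 10: appended to row 1. P = [[2, 10], [4], [6]], Q = [[1, 4], [2], [3]].
Insert 8: 8 bumps 10 from row 1; 10 appends to row 2. P = [[2, 8], [4, 10], [6]], Q = [[1, 4], [2, 5], [3]].
Insert 1: 1 bumps 2 from row 1; 2 bumps 4 from row 2; 4 bumps 6 from row 3; 6 starts row 4. P = [[1, 8], [2, 10], [4], [6]], Q = [[1, 4], [2, 5], [3], [6]].
Insert 5: 5 bumps 8 from row 1; 8 bumps 10 from row 2; 10 appends to row 3. P = [[1, 5], [2, 8], [4, 10], [6]], Q = [[1, 4], [2, 5], [3, 7], [6]].
Insert 3: 3 bumps 5 from row 1; 5 bumps 8 from row 2; 8 bumps 10 from row 3; 10 appends to row 4. P = [[1, 3], [2, 5], [4, 8], [6, 10]], Q = [[1, 4], [2, 5], [3, 7], [6, 8]].
Insert 7: appended to row 1. P = [[1, 3, 7], [2, 5], [4, 8], [6, 10]], Q = [[1, 4, 9], [2, 5], [3, 7], [6, 8]].
Insert 9: appended to row 1. P = [[1, 3, 7, 9], [2, 5], [4, 8], [6, 10]], Q = [[1, 4, 9, 10], [2, 5], [3, 7], [6, 8]].

So P = [[1, 3, 7, 9], [2, 5], [4, 8], [6, 10]], Q = [[1, 4, 9, 10], [2, 5], [3, 7], [6, 8]].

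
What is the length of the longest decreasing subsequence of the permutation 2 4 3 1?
3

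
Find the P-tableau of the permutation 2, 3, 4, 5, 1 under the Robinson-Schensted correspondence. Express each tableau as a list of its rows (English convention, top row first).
P = [[1, 3, 4, 5], [2]]

Insert 2: appended to row 1. P = [[2]].
Insert 3: appended to row 1. P = [[2, 3]].
Insert 4: appended to row 1. P = [[2, 3, 4]].
Insert 5: appended to row 1. P = [[2, 3, 4, 5]].
Insert 1: 1 bumps 2 from row 1; 2 starts row 2. P = [[1, 3, 4, 5], [2]].

So P = [[1, 3, 4, 5], [2]].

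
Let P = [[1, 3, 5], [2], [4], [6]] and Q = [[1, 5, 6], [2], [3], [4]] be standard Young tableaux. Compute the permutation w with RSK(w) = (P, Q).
6 4 2 1 3 5

Reverse the RSK construction: for i from n down to 1, find the cell of Q containing i, remove the entry at that cell from P, and reverse-bump it up through P; the value ejected from row 1 is w(i).

Step i=6: Q has 6 at row 1, column 3; remove that cell from P, ejecting 5. So w(6) = 5. P is now [[1, 3], [2], [4], [6]].
Step i=5: Q has 5 at row 1, column 2; remove that cell from P, ejecting 3. So w(5) = 3. P is now [[1], [2], [4], [6]].
Step i=4: Q has 4 at row 4, column 1; remove 6 from row 4 of P and reverse-bump: 6 enters row 3 and ejects 4; 4 enters row 2 and ejects 2; 2 enters row 1 and ejects 1. So w(4) = 1. P is now [[2], [4], [6]].
Step i=3: Q has 3 at row 3, column 1; remove 6 from row 3 of P and reverse-bump: 6 enters row 2 and ejects 4; 4 enters row 1 and ejects 2. So w(3) = 2. P is now [[4], [6]].
Step i=2: Q has 2 at row 2, column 1; remove 6 from row 2 of P and reverse-bump: 6 enters row 1 and ejects 4. So w(2) = 4. P is now [[6]].
Step i=1: Q has 1 at row 1, column 1; remove that cell from P, ejecting 6. So w(1) = 6. P is now [].

So w = 6 4 2 1 3 5.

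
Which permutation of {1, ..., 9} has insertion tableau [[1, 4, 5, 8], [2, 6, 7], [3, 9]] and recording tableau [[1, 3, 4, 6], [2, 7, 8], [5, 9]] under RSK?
3 2 6 7 1 9 4 8 5

Reverse RSK: for i = n, n-1, ..., 1, locate i in Q, remove the corresponding corner cell from P, and reverse-bump its entry up through P; the value ejected from row 1 is w(i).

So w = 3 2 6 7 1 9 4 8 5.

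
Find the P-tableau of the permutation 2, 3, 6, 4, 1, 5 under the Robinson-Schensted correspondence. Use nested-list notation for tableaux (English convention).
P = [[1, 3, 4, 5], [2], [6]]

After inserting 2: P = [[2]].
After inserting 3: P = [[2, 3]].
After inserting 6: P = [[2, 3, 6]].
After inserting 4: P = [[2, 3, 4], [6]].
After inserting 1: P = [[1, 3, 4], [2], [6]].
After inserting 5: P = [[1, 3, 4, 5], [2], [6]].

So P = [[1, 3, 4, 5], [2], [6]].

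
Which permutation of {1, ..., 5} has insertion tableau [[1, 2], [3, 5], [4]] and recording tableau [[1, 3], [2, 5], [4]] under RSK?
Reverse the RSK construction: for i from n down to 1, find the cell of Q containing i, remove the entry at that cell from P, and reverse-bump it up through P; the value ejected from row 1 is w(i).

Step i=5: Q has 5 at row 2, column 2; remove 5 from row 2 of P and reverse-bump: 5 enters row 1 and ejects 2. So w(5) = 2. P is now [[1, 5], [3], [4]].
Step i=4: Q has 4 at row 3, column 1; remove 4 from row 3 of P and reverse-bump: 4 enters row 2 and ejects 3; 3 enters row 1 and ejects 1. So w(4) = 1. P is now [[3, 5], [4]].
Step i=3: Q has 3 at row 1, column 2; remove that cell from P, ejecting 5. So w(3) = 5. P is now [[3], [4]].
Step i=2: Q has 2 at row 2, column 1; remove 4 from row 2 of P and reverse-bump: 4 enters row 1 and ejects 3. So w(2) = 3. P is now [[4]].
Step i=1: Q has 1 at row 1, column 1; remove that cell from P, ejecting 4. So w(1) = 4. P is now [].

So w = 4 3 5 1 2.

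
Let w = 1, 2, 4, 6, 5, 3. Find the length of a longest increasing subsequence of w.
4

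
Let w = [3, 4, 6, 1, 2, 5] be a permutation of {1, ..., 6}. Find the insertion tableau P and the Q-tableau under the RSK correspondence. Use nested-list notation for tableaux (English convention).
P = [[1, 2, 5], [3, 4, 6]], Q = [[1, 2, 3], [4, 5, 6]]

Insert each entry of the permutation into P by Schensted row insertion, recording in Q the position of each new cell.

After inserting 3: P = [[3]].
After inserting 4: P = [[3, 4]].
After inserting 6: P = [[3, 4, 6]].
After inserting 1: P = [[1, 4, 6], [3]].
After inserting 2: P = [[1, 2, 6], [3, 4]].
After inserting 5: P = [[1, 2, 5], [3, 4, 6]].

So P = [[1, 2, 5], [3, 4, 6]], Q = [[1, 2, 3], [4, 5, 6]].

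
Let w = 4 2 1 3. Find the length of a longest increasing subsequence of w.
2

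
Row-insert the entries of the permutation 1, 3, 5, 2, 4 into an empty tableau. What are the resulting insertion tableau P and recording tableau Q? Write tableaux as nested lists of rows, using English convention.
Insert each entry of the permutation into P by Schensted row insertion, recording in Q the position of each new cell.

After inserting 1: P = [[1]].
After inserting 3: P = [[1, 3]].
After inserting 5: P = [[1, 3, 5]].
After inserting 2: P = [[1, 2, 5], [3]].
After inserting 4: P = [[1, 2, 4], [3, 5]].

So P = [[1, 2, 4], [3, 5]], Q = [[1, 2, 3], [4, 5]].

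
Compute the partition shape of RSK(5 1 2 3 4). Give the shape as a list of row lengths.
Row-insert each entry into an empty tableau.

After inserting 5: P = [[5]].
After inserting 1: P = [[1], [5]].
After inserting 2: P = [[1, 2], [5]].
After inserting 3: P = [[1, 2, 3], [5]].
After inserting 4: P = [[1, 2, 3, 4], [5]].

The final insertion tableau P = [[1, 2, 3, 4], [5]] has shape [4, 1].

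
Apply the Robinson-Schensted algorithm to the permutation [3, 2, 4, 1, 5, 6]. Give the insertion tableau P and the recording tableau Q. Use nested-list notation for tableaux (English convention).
Insert each entry of the permutation into P by Schensted row insertion, recording in Q the position of each new cell.

After inserting 3: P = [[3]].
After inserting 2: P = [[2], [3]].
After inserting 4: P = [[2, 4], [3]].
After inserting 1: P = [[1, 4], [2], [3]].
After inserting 5: P = [[1, 4, 5], [2], [3]].
After inserting 6: P = [[1, 4, 5, 6], [2], [3]].

So P = [[1, 4, 5, 6], [2], [3]], Q = [[1, 3, 5, 6], [2], [4]].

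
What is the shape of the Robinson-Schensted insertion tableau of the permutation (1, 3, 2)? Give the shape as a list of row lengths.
Row-insert each entry into an empty tableau.

After inserting 1: P = [[1]].
After inserting 3: P = [[1, 3]].
After inserting 2: P = [[1, 2], [3]].

The final insertion tableau P = [[1, 2], [3]] has shape [2, 1].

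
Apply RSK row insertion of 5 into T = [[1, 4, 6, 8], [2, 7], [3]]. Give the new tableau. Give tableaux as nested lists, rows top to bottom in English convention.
In row 1, 5 replaces 6 (the leftmost entry greater than 5); 6 is bumped to row 2. In row 2, 6 replaces 7 (the leftmost entry greater than 6); 7 is bumped to row 3. 7 is appended to row 3. The new tableau is [[1, 4, 5, 8], [2, 6], [3, 7]].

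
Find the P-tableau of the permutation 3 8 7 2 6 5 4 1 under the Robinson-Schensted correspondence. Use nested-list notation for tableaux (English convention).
P = [[1, 4], [2, 5], [3], [6], [7], [8]]

Insert 3: appended to row 1. P = [[3]].
Insert 8: appended to row 1. P = [[3, 8]].
Insert 7: 7 bumps 8 from row 1; 8 starts row 2. P = [[3, 7], [8]].
Insert 2: 2 bumps 3 from row 1; 3 bumps 8 from row 2; 8 starts row 3. P = [[2, 7], [3], [8]].
Insert 6: 6 bumps 7 from row 1; 7 appends to row 2. P = [[2, 6], [3, 7], [8]].
Insert 5: 5 bumps 6 from row 1; 6 bumps 7 from row 2; 7 bumps 8 from row 3; 8 starts row 4. P = [[2, 5], [3, 6], [7], [8]].
Insert 4: 4 bumps 5 from row 1; 5 bumps 6 from row 2; 6 bumps 7 from row 3; 7 bumps 8 from row 4; 8 starts row 5. P = [[2, 4], [3, 5], [6], [7], [8]].
Insert 1: 1 bumps 2 from row 1; 2 bumps 3 from row 2; 3 bumps 6 from row 3; 6 bumps 7 from row 4; 7 bumps 8 from row 5; 8 starts row 6. P = [[1, 4], [2, 5], [3], [6], [7], [8]].

So P = [[1, 4], [2, 5], [3], [6], [7], [8]].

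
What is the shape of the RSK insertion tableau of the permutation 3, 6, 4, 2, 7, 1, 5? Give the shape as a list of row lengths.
Row-insert each entry into an empty tableau.

After inserting 3: P = [[3]].
After inserting 6: P = [[3, 6]].
After inserting 4: P = [[3, 4], [6]].
After inserting 2: P = [[2, 4], [3], [6]].
After inserting 7: P = [[2, 4, 7], [3], [6]].
After inserting 1: P = [[1, 4, 7], [2], [3], [6]].
After inserting 5: P = [[1, 4, 5], [2, 7], [3], [6]].

The final insertion tableau P = [[1, 4, 5], [2, 7], [3], [6]] has shape [3, 2, 1, 1].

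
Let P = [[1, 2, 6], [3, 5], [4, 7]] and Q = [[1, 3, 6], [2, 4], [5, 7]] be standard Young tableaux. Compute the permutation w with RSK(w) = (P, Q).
Reverse the RSK construction: for i from n down to 1, find the cell of Q containing i, remove the entry at that cell from P, and reverse-bump it up through P; the value ejected from row 1 is w(i).

Step i=7: Q has 7 at row 3, column 2; remove 7 from row 3 of P and reverse-bump: 7 enters row 2 and ejects 5; 5 enters row 1 and ejects 2. So w(7) = 2. P is now [[1, 5, 6], [3, 7], [4]].
Step i=6: Q has 6 at row 1, column 3; remove that cell from P, ejecting 6. So w(6) = 6. P is now [[1, 5], [3, 7], [4]].
Step i=5: Q has 5 at row 3, column 1; remove 4 from row 3 of P and reverse-bump: 4 enters row 2 and ejects 3; 3 enters row 1 and ejects 1. So w(5) = 1. P is now [[3, 5], [4, 7]].
Step i=4: Q has 4 at row 2, column 2; remove 7 from row 2 of P and reverse-bump: 7 enters row 1 and ejects 5. So w(4) = 5. P is now [[3, 7], [4]].
Step i=3: Q has 3 at row 1, column 2; remove that cell from P, ejecting 7. So w(3) = 7. P is now [[3], [4]].
Step i=2: Q has 2 at row 2, column 1; remove 4 from row 2 of P and reverse-bump: 4 enters row 1 and ejects 3. So w(2) = 3. P is now [[4]].
Step i=1: Q has 1 at row 1, column 1; remove that cell from P, ejecting 4. So w(1) = 4. P is now [].

So w = 4 3 7 5 1 6 2.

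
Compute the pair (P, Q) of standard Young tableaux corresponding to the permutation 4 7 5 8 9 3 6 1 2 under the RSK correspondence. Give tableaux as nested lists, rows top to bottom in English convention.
Insert each entry of the permutation into P by Schensted row insertion, recording in Q the position of each new cell.

Insert 4: appended to row 1. P = [[4]], Q = [[1]].
Insert 7: appended to row 1. P = [[4, 7]], Q = [[1, 2]].
Insert 5: 5 bumps 7 from row 1; 7 starts row 2. P = [[4, 5], [7]], Q = [[1, 2], [3]].
Insert 8: appended to row 1. P = [[4, 5, 8], [7]], Q = [[1, 2, 4], [3]].
Insert 9: appended to row 1. P = [[4, 5, 8, 9], [7]], Q = [[1, 2, 4, 5], [3]].
Insert 3: 3 bumps 4 from row 1; 4 bumps 7 from row 2; 7 starts row 3. P = [[3, 5, 8, 9], [4], [7]], Q = [[1, 2, 4, 5], [3], [6]].
Insert 6: 6 bumps 8 from row 1; 8 appends to row 2. P = [[3, 5, 6, 9], [4, 8], [7]], Q = [[1, 2, 4, 5], [3, 7], [6]].
Insert 1: 1 bumps 3 from row 1; 3 bumps 4 from row 2; 4 bumps 7 from row 3; 7 starts row 4. P = [[1, 5, 6, 9], [3, 8], [4], [7]], Q = [[1, 2, 4, 5], [3, 7], [6], [8]].
Insert 2: 2 bumps 5 from row 1; 5 bumps 8 from row 2; 8 appends to row 3. P = [[1, 2, 6, 9], [3, 5], [4, 8], [7]], Q = [[1, 2, 4, 5], [3, 7], [6, 9], [8]].

So P = [[1, 2, 6, 9], [3, 5], [4, 8], [7]], Q = [[1, 2, 4, 5], [3, 7], [6, 9], [8]].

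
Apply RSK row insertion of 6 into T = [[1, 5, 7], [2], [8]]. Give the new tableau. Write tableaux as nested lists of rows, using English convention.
[[1, 5, 6], [2, 7], [8]]

In row 1, 6 replaces 7 (the leftmost entry greater than 6); 7 is bumped to row 2. 7 is appended to row 2. The new tableau is [[1, 5, 6], [2, 7], [8]].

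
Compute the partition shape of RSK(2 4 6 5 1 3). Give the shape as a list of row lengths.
[3, 2, 1]

Row-insert each entry into an empty tableau.

After inserting 2: P = [[2]].
After inserting 4: P = [[2, 4]].
After inserting 6: P = [[2, 4, 6]].
After inserting 5: P = [[2, 4, 5], [6]].
After inserting 1: P = [[1, 4, 5], [2], [6]].
After inserting 3: P = [[1, 3, 5], [2, 4], [6]].

The final insertion tableau P = [[1, 3, 5], [2, 4], [6]] has shape [3, 2, 1].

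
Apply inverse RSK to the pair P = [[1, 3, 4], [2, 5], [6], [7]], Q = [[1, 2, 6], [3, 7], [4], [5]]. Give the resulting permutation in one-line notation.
2 7 6 3 1 5 4

Reverse the RSK construction: for i from n down to 1, find the cell of Q containing i, remove the entry at that cell from P, and reverse-bump it up through P; the value ejected from row 1 is w(i).

Step i=7: Q has 7 at row 2, column 2; remove 5 from row 2 of P and reverse-bump: 5 enters row 1 and ejects 4. So w(7) = 4. P is now [[1, 3, 5], [2], [6], [7]].
Step i=6: Q has 6 at row 1, column 3; remove that cell from P, ejecting 5. So w(6) = 5. P is now [[1, 3], [2], [6], [7]].
Step i=5: Q has 5 at row 4, column 1; remove 7 from row 4 of P and reverse-bump: 7 enters row 3 and ejects 6; 6 enters row 2 and ejects 2; 2 enters row 1 and ejects 1. So w(5) = 1. P is now [[2, 3], [6], [7]].
Step i=4: Q has 4 at row 3, column 1; remove 7 from row 3 of P and reverse-bump: 7 enters row 2 and ejects 6; 6 enters row 1 and ejects 3. So w(4) = 3. P is now [[2, 6], [7]].
Step i=3: Q has 3 at row 2, column 1; remove 7 from row 2 of P and reverse-bump: 7 enters row 1 and ejects 6. So w(3) = 6. P is now [[2, 7]].
Step i=2: Q has 2 at row 1, column 2; remove that cell from P, ejecting 7. So w(2) = 7. P is now [[2]].
Step i=1: Q has 1 at row 1, column 1; remove that cell from P, ejecting 2. So w(1) = 2. P is now [].

So w = 2 7 6 3 1 5 4.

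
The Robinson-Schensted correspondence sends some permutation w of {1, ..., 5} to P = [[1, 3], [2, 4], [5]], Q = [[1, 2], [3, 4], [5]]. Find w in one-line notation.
2 5 1 4 3

Reverse RSK: for i = n, n-1, ..., 1, locate i in Q, remove the corresponding corner cell from P, and reverse-bump its entry up through P; the value ejected from row 1 is w(i).

So w = 2 5 1 4 3.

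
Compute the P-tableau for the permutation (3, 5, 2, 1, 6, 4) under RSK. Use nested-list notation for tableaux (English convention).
After inserting 3: P = [[3]].
After inserting 5: P = [[3, 5]].
After inserting 2: P = [[2, 5], [3]].
After inserting 1: P = [[1, 5], [2], [3]].
After inserting 6: P = [[1, 5, 6], [2], [3]].
After inserting 4: P = [[1, 4, 6], [2, 5], [3]].

So P = [[1, 4, 6], [2, 5], [3]].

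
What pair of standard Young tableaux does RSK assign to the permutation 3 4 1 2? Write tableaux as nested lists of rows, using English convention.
Insert each entry of the permutation into P by Schensted row insertion, recording in Q the position of each new cell.

Insert 3: appended to row 1. P = [[3]], Q = [[1]].
Insert 4: appended to row 1. P = [[3, 4]], Q = [[1, 2]].
Insert 1: 1 bumps 3 from row 1; 3 starts row 2. P = [[1, 4], [3]], Q = [[1, 2], [3]].
Insert 2: 2 bumps 4 from row 1; 4 appends to row 2. P = [[1, 2], [3, 4]], Q = [[1, 2], [3, 4]].

So P = [[1, 2], [3, 4]], Q = [[1, 2], [3, 4]].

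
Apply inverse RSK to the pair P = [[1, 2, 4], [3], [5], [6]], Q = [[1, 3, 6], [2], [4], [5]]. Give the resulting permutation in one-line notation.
Reverse the RSK construction: for i from n down to 1, find the cell of Q containing i, remove the entry at that cell from P, and reverse-bump it up through P; the value ejected from row 1 is w(i).

Step i=6: Q has 6 at row 1, column 3; remove that cell from P, ejecting 4. So w(6) = 4. P is now [[1, 2], [3], [5], [6]].
Step i=5: Q has 5 at row 4, column 1; remove 6 from row 4 of P and reverse-bump: 6 enters row 3 and ejects 5; 5 enters row 2 and ejects 3; 3 enters row 1 and ejects 2. So w(5) = 2. P is now [[1, 3], [5], [6]].
Step i=4: Q has 4 at row 3, column 1; remove 6 from row 3 of P and reverse-bump: 6 enters row 2 and ejects 5; 5 enters row 1 and ejects 3. So w(4) = 3. P is now [[1, 5], [6]].
Step i=3: Q has 3 at row 1, column 2; remove that cell from P, ejecting 5. So w(3) = 5. P is now [[1], [6]].
Step i=2: Q has 2 at row 2, column 1; remove 6 from row 2 of P and reverse-bump: 6 enters row 1 and ejects 1. So w(2) = 1. P is now [[6]].
Step i=1: Q has 1 at row 1, column 1; remove that cell from P, ejecting 6. So w(1) = 6. P is now [].

So w = 6 1 5 3 2 4.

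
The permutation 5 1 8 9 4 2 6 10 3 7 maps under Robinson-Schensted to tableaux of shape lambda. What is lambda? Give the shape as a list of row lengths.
[4, 4, 2]

Row-insert each entry into an empty tableau.

After inserting 5: P = [[5]].
After inserting 1: P = [[1], [5]].
After inserting 8: P = [[1, 8], [5]].
After inserting 9: P = [[1, 8, 9], [5]].
After inserting 4: P = [[1, 4, 9], [5, 8]].
After inserting 2: P = [[1, 2, 9], [4, 8], [5]].
After inserting 6: P = [[1, 2, 6], [4, 8, 9], [5]].
After inserting 10: P = [[1, 2, 6, 10], [4, 8, 9], [5]].
After inserting 3: P = [[1, 2, 3, 10], [4, 6, 9], [5, 8]].
After inserting 7: P = [[1, 2, 3, 7], [4, 6, 9, 10], [5, 8]].

The final insertion tableau P = [[1, 2, 3, 7], [4, 6, 9, 10], [5, 8]] has shape [4, 4, 2].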